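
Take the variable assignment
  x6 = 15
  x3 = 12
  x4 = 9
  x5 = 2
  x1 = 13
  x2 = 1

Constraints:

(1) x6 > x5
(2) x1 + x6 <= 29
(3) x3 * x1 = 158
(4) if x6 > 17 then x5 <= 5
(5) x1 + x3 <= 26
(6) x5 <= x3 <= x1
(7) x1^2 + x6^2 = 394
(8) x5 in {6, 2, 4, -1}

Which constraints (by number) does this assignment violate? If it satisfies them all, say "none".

(1) x6 = 15, x5 = 2; 15 > 2  yes
(2) x1 + x6 = 13 + 15 = 28; 28 ≤ 29  yes
(3) x3 * x1 = 12 * 13 = 156, not 158  no
(4) x6 = 15, not > 17; antecedent false, conditional vacuously true  yes
(5) x1 + x3 = 13 + 12 = 25; 25 ≤ 26  yes
(6) values 2 <= 12 <= 13  yes
(7) x1^2 + x6^2 = 13^2 + 15^2 = 169 + 225 = 394  yes
(8) x5 = 2 is in {6, 2, 4, -1}  yes

The assignment fails constraint 3.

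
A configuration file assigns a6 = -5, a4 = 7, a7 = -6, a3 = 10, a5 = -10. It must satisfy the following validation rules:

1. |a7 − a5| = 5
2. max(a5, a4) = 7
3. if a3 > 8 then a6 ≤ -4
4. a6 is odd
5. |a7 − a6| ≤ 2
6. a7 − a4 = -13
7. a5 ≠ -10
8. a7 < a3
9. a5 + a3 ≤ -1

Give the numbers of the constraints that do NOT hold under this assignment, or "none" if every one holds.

1. |-6 − (-10)| = 4, not 5 — does not hold.
2. max(-10, 7) = 7 — holds.
3. a3 = 10 > 8, so we need a6 ≤ -4; a6 = -5 ≤ -4 — holds.
4. a6 = -5 is odd — holds.
5. |-6 − (-5)| = 1; 1 ≤ 2 — holds.
6. a7 − a4 = -6 − 7 = -13 — holds.
7. a5 = -10, but -10 is required to differ — does not hold.
8. a7 = -6, a3 = 10; -6 < 10 — holds.
9. a5 + a3 = -10 + 10 = 0; 0 > -1, bound -1 not met — does not hold.

Constraints 1, 7, 9 do not hold.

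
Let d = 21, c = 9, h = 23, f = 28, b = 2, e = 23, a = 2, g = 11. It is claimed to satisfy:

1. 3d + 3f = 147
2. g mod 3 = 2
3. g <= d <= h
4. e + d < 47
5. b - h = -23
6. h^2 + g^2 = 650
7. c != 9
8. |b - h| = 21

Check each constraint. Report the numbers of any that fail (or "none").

1. 3d + 3f = 3(21) + 3(28) = 147 — holds.
2. 11 mod 3 = 2 — holds.
3. values 11 <= 21 <= 23 — holds.
4. e + d = 23 + 21 = 44; 44 < 47 — holds.
5. b - h = 2 - 23 = -21, not -23 — does not hold.
6. h^2 + g^2 = 23^2 + 11^2 = 529 + 121 = 650 — holds.
7. c = 9, but 9 is required to differ — does not hold.
8. |2 - 23| = 21 — holds.

The assignment fails constraints 5, 7.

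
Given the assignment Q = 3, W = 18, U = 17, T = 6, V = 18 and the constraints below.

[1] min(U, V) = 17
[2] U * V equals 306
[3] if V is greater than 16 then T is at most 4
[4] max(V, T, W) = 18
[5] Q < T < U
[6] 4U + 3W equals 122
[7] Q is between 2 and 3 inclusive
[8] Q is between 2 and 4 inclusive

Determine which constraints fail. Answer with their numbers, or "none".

No — constraint 3 is not satisfied.

[1] min(17, 18) = 17  yes
[2] U * V = 17 * 18 = 306  yes
[3] V = 18 > 16, so we need T ≤ 4; but T = 6 > 4  no
[4] max(18, 6, 18) = 18  yes
[5] values 3 < 6 < 17  yes
[6] 4U + 3W = 4(17) + 3(18) = 122  yes
[7] Q = 3 lies in [2, 3]  yes
[8] Q = 3 lies in [2, 4]  yes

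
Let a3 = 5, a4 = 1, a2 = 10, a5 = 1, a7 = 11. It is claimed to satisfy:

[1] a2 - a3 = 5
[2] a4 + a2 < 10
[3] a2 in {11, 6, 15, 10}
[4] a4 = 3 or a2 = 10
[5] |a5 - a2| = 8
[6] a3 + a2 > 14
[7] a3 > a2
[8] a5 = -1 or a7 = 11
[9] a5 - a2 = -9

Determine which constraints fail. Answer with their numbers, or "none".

[1] a2 - a3 = 10 - 5 = 5  holds
[2] a4 + a2 = 1 + 10 = 11; 11 ≥ 10, bound 10 not met  fails
[3] a2 = 10 is in {11, 6, 15, 10}  holds
[4] a4 = 1 ≠ 3, but a2 = 10 = 10 (second disjunct)  holds
[5] |1 - 10| = 9, not 8  fails
[6] a3 + a2 = 5 + 10 = 15; 15 > 14  holds
[7] a3 = 5, a2 = 10; 5 ≤ 10 (want >)  fails
[8] a5 = 1 ≠ -1, but a7 = 11 = 11 (second disjunct)  holds
[9] a5 - a2 = 1 - 10 = -9  holds

No — constraints 2, 5, and 7 are not satisfied.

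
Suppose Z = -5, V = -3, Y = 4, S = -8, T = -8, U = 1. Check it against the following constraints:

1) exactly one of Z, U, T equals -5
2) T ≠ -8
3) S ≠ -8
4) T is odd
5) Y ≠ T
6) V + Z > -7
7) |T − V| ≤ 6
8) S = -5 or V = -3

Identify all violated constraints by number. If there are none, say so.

1) Z=-5, U=1, T=-8; 1 of them equals -5 — holds.
2) T = -8, but -8 is required to differ — fails.
3) S = -8, but -8 is required to differ — fails.
4) T = -8 is even — fails.
5) Y = 4, T = -8; distinct — holds.
6) V + Z = -3 + (-5) = -8; -8 ≤ -7, bound -7 not met — fails.
7) |-8 − (-3)| = 5; 5 ≤ 6 — holds.
8) S = -8 ≠ -5, but V = -3 = -3 (second disjunct) — holds.

The assignment fails constraints 2, 3, 4, and 6.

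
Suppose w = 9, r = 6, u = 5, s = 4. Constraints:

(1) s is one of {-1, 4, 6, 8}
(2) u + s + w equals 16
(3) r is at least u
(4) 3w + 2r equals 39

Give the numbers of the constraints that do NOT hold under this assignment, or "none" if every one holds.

Constraint 2 does not hold.

(1) s = 4 is in {-1, 4, 6, 8}  OK
(2) u + s + w = 5 + 4 + 9 = 18, not 16  FAIL
(3) r = 6, u = 5; 6 ≥ 5  OK
(4) 3w + 2r = 3(9) + 2(6) = 39  OK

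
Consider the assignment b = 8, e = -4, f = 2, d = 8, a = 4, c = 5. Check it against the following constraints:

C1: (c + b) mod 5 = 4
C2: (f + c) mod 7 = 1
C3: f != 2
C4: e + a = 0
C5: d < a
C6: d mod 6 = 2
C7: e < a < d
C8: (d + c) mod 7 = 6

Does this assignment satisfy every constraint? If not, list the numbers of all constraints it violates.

No — constraints 1, 2, 3, 5 are not satisfied.

C1: c + b = 13; 13 mod 5 = 3, not 4  fails
C2: f + c = 7; 7 mod 7 = 0, not 1  fails
C3: f = 2, but 2 is required to differ  fails
C4: e + a = -4 + 4 = 0  holds
C5: d = 8, a = 4; 8 ≥ 4 (want <)  fails
C6: 8 mod 6 = 2  holds
C7: values -4 < 4 < 8  holds
C8: d + c = 13; 13 mod 7 = 6  holds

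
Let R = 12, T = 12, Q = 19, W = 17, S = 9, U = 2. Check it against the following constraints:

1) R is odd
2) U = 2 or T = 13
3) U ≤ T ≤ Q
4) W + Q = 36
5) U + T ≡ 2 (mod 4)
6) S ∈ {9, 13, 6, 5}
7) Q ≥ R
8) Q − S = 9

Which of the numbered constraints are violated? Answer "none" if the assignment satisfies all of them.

Constraints 1 and 8 are violated.

1) R = 12 is even — does not hold.
2) U = 2 = 2 (first disjunct) — holds.
3) values 2 ≤ 12 ≤ 19 — holds.
4) W + Q = 17 + 19 = 36 — holds.
5) U + T = 14; 14 mod 4 = 2 — holds.
6) S = 9 is in {9, 13, 6, 5} — holds.
7) Q = 19, R = 12; 19 ≥ 12 — holds.
8) Q − S = 19 − 9 = 10, not 9 — does not hold.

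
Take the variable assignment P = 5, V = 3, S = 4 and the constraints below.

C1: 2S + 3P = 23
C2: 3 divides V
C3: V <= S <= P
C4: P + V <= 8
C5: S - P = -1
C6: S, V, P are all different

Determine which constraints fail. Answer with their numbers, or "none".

All constraints are satisfied.

C1: 2S + 3P = 2(4) + 3(5) = 23  yes
C2: 3 / 3 = 1, so 3 divides 3  yes
C3: values 3 <= 4 <= 5  yes
C4: P + V = 5 + 3 = 8; 8 ≤ 8  yes
C5: S - P = 4 - 5 = -1  yes
C6: values 4, 3, 5 are pairwise distinct  yes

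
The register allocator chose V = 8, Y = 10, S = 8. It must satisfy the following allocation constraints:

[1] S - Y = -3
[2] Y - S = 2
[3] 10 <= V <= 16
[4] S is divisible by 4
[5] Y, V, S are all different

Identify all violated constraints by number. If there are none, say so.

Violated: 1, 3, and 5.

[1] S - Y = 8 - 10 = -2, not -3 — does not hold.
[2] Y - S = 10 - 8 = 2 — holds.
[3] V = 8 is outside [10, 16] — does not hold.
[4] 8 / 4 = 2, so 4 divides 8 — holds.
[5] V = S = 8, not all different — does not hold.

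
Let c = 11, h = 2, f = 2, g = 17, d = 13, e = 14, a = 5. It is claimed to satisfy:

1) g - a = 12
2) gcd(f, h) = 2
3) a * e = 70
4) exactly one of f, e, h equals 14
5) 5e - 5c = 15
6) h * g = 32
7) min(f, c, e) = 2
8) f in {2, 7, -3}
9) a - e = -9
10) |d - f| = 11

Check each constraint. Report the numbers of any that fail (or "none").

The assignment fails constraint 6.

1) g - a = 17 - 5 = 12  holds
2) gcd(2, 2) = 2  holds
3) a * e = 5 * 14 = 70  holds
4) f=2, e=14, h=2; 1 of them equals 14  holds
5) 5e - 5c = 5(14) - 5(11) = 15  holds
6) h * g = 2 * 17 = 34, not 32  fails
7) min(2, 11, 14) = 2  holds
8) f = 2 is in {2, 7, -3}  holds
9) a - e = 5 - 14 = -9  holds
10) |13 - 2| = 11  holds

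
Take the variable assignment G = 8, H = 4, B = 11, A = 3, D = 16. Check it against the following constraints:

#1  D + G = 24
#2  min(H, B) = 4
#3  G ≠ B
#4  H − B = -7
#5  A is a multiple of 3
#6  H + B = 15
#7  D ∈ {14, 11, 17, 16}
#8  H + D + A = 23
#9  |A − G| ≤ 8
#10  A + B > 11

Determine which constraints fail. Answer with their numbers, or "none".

No violations.

#1 D + G = 16 + 8 = 24  OK
#2 min(4, 11) = 4  OK
#3 G = 8, B = 11; distinct  OK
#4 H − B = 4 − 11 = -7  OK
#5 3 / 3 = 1, so 3 divides 3  OK
#6 H + B = 4 + 11 = 15  OK
#7 D = 16 is in {14, 11, 17, 16}  OK
#8 H + D + A = 4 + 16 + 3 = 23  OK
#9 |3 − 8| = 5; 5 ≤ 8  OK
#10 A + B = 3 + 11 = 14; 14 > 11  OK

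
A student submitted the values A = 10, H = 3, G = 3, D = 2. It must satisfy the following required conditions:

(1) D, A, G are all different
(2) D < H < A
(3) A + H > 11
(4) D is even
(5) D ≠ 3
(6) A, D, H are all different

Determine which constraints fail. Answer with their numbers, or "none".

No violations.

(1) values 2, 10, 3 are pairwise distinct — satisfied.
(2) values 2 < 3 < 10 — satisfied.
(3) A + H = 10 + 3 = 13; 13 > 11 — satisfied.
(4) D = 2 is even — satisfied.
(5) D = 2, and 2 ≠ 3 — satisfied.
(6) values 10, 2, 3 are pairwise distinct — satisfied.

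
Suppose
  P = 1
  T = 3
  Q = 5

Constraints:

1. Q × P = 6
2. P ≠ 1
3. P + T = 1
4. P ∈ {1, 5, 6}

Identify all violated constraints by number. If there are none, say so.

Constraints 1, 2, 3 are violated.

1. Q × P = 5 × 1 = 5, not 6 — fails.
2. P = 1, but 1 is required to differ — fails.
3. P + T = 1 + 3 = 4, not 1 — fails.
4. P = 1 is in {1, 5, 6} — holds.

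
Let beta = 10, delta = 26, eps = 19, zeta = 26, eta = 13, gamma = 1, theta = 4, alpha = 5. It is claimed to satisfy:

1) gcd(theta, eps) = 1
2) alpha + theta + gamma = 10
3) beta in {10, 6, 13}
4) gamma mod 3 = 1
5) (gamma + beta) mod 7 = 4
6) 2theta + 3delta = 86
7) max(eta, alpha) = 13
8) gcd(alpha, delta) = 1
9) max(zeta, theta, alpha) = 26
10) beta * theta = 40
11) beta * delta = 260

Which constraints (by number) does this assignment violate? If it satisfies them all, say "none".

1) gcd(4, 19) = 1 — satisfied.
2) alpha + theta + gamma = 5 + 4 + 1 = 10 — satisfied.
3) beta = 10 is in {10, 6, 13} — satisfied.
4) 1 mod 3 = 1 — satisfied.
5) gamma + beta = 11; 11 mod 7 = 4 — satisfied.
6) 2theta + 3delta = 2(4) + 3(26) = 86 — satisfied.
7) max(13, 5) = 13 — satisfied.
8) gcd(5, 26) = 1 — satisfied.
9) max(26, 4, 5) = 26 — satisfied.
10) beta * theta = 10 * 4 = 40 — satisfied.
11) beta * delta = 10 * 26 = 260 — satisfied.

No violations.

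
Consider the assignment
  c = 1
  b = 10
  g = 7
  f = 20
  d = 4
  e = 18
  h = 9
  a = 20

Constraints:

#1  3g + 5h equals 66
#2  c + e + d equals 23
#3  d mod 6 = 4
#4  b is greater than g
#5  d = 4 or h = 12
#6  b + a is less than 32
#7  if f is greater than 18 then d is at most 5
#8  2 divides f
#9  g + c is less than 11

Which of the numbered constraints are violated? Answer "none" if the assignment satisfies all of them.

#1 3g + 5h = 3(7) + 5(9) = 66  OK
#2 c + e + d = 1 + 18 + 4 = 23  OK
#3 4 mod 6 = 4  OK
#4 b = 10, g = 7; 10 > 7  OK
#5 d = 4 = 4 (first disjunct)  OK
#6 b + a = 10 + 20 = 30; 30 < 32  OK
#7 f = 20 > 18, so we need d ≤ 5; d = 4 ≤ 5  OK
#8 20 / 2 = 10, so 2 divides 20  OK
#9 g + c = 7 + 1 = 8; 8 < 11  OK

The assignment satisfies every constraint.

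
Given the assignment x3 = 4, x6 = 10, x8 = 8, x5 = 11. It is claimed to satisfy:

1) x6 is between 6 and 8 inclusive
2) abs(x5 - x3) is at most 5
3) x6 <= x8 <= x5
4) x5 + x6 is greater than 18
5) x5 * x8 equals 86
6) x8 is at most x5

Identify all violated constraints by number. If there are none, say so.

Constraints 1, 2, 3, and 5 are violated.

1) x6 = 10 is outside [6, 8]  FAIL
2) abs(11 - 4) = 7; 7 > 5, exceeds bound 5  FAIL
3) values 10, 8, 11; x6 = 10 is not <= x8 = 8  FAIL
4) x5 + x6 = 11 + 10 = 21; 21 > 18  OK
5) x5 * x8 = 11 * 8 = 88, not 86  FAIL
6) x8 = 8, x5 = 11; 8 ≤ 11  OK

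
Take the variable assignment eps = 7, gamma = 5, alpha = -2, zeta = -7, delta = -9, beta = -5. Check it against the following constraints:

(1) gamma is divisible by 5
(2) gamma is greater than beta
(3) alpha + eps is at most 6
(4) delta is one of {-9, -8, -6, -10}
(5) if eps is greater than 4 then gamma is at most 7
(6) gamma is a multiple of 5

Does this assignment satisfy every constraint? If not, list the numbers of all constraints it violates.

No violations.

(1) 5 / 5 = 1, so 5 divides 5  ✔
(2) gamma = 5, beta = -5; 5 > -5  ✔
(3) alpha + eps = -2 + 7 = 5; 5 ≤ 6  ✔
(4) delta = -9 is in {-9, -8, -6, -10}  ✔
(5) eps = 7 > 4, so we need gamma ≤ 7; gamma = 5 ≤ 7  ✔
(6) 5 / 5 = 1, so 5 divides 5  ✔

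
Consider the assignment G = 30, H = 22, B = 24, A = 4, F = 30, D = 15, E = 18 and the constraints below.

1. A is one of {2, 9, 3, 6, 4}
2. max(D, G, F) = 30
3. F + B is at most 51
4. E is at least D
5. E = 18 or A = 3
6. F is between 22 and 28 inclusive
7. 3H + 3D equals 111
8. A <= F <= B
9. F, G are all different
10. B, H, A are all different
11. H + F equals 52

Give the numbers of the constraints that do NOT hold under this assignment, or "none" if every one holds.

The assignment fails constraints 3, 6, 8, and 9.

1. A = 4 is in {2, 9, 3, 6, 4} — holds.
2. max(15, 30, 30) = 30 — holds.
3. F + B = 30 + 24 = 54; 54 > 51, bound 51 not met — fails.
4. E = 18, D = 15; 18 ≥ 15 — holds.
5. E = 18 = 18 (first disjunct) — holds.
6. F = 30 is outside [22, 28] — fails.
7. 3H + 3D = 3(22) + 3(15) = 111 — holds.
8. values 4, 30, 24; F = 30 is not <= B = 24 — fails.
9. F = G = 30, not all different — fails.
10. values 24, 22, 4 are pairwise distinct — holds.
11. H + F = 22 + 30 = 52 — holds.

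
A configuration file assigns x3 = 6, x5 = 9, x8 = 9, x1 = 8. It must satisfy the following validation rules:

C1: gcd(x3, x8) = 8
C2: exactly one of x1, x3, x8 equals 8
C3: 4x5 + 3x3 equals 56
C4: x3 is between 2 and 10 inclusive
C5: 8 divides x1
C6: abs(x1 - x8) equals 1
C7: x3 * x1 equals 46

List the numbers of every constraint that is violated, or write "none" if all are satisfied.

C1: gcd(6, 9) = 3, not 8  ✗
C2: x1=8, x3=6, x8=9; 1 of them equals 8  ✓
C3: 4x5 + 3x3 = 4(9) + 3(6) = 54, not 56  ✗
C4: x3 = 6 lies in [2, 10]  ✓
C5: 8 / 8 = 1, so 8 divides 8  ✓
C6: abs(8 - 9) = 1  ✓
C7: x3 * x1 = 6 * 8 = 48, not 46  ✗

No — constraints 1, 3, and 7 are not satisfied.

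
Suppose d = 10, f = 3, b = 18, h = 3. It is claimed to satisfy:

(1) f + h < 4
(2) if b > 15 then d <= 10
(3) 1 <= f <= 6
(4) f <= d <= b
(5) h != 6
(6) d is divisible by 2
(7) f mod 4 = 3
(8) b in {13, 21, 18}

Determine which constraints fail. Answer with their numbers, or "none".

(1) f + h = 3 + 3 = 6; 6 ≥ 4, bound 4 not met — does not hold.
(2) b = 18 > 15, so we need d ≤ 10; d = 10 ≤ 10 — holds.
(3) f = 3 lies in [1, 6] — holds.
(4) values 3 <= 10 <= 18 — holds.
(5) h = 3, and 3 ≠ 6 — holds.
(6) 10 / 2 = 5, so 2 divides 10 — holds.
(7) 3 mod 4 = 3 — holds.
(8) b = 18 is in {13, 21, 18} — holds.

Constraint 1 does not hold.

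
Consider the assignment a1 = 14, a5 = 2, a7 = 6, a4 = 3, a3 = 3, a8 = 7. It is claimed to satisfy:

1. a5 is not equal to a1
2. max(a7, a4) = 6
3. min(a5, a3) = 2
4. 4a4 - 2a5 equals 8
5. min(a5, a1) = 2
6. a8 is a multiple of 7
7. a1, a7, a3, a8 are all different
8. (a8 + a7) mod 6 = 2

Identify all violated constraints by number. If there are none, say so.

1. a5 = 2, a1 = 14; distinct — satisfied.
2. max(6, 3) = 6 — satisfied.
3. min(2, 3) = 2 — satisfied.
4. 4a4 - 2a5 = 4(3) - 2(2) = 8 — satisfied.
5. min(2, 14) = 2 — satisfied.
6. 7 / 7 = 1, so 7 divides 7 — satisfied.
7. values 14, 6, 3, 7 are pairwise distinct — satisfied.
8. a8 + a7 = 13; 13 mod 6 = 1, not 2 — violated.

The assignment fails constraint 8.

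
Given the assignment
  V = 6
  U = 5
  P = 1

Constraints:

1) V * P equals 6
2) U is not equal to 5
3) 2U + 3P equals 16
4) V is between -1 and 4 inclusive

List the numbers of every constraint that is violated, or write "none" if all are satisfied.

1) V * P = 6 * 1 = 6 — OK.
2) U = 5, but 5 is required to differ — violated.
3) 2U + 3P = 2(5) + 3(1) = 13, not 16 — violated.
4) V = 6 is outside [-1, 4] — violated.

Constraints 2, 3, 4 do not hold.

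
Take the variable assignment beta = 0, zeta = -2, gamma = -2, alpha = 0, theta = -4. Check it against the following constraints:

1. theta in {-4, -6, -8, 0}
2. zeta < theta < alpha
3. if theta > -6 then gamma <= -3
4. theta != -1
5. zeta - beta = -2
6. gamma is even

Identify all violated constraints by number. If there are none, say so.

1. theta = -4 is in {-4, -6, -8, 0}  true
2. values -2, -4, 0; zeta = -2 is not < theta = -4  false
3. theta = -4 > -6, so we need gamma ≤ -3; but gamma = -2 > -3  false
4. theta = -4, and -4 ≠ -1  true
5. zeta - beta = -2 - 0 = -2  true
6. gamma = -2 is even  true

Violated: 2, 3.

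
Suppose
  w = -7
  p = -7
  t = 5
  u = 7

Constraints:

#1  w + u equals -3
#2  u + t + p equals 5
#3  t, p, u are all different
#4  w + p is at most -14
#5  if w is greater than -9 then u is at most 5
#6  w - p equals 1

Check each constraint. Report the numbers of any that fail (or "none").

The assignment fails constraints 1, 5, and 6.

#1 w + u = -7 + 7 = 0, not -3 — does not hold.
#2 u + t + p = 7 + 5 + (-7) = 5 — holds.
#3 values 5, -7, 7 are pairwise distinct — holds.
#4 w + p = -7 + (-7) = -14; -14 ≤ -14 — holds.
#5 w = -7 > -9, so we need u ≤ 5; but u = 7 > 5 — does not hold.
#6 w - p = -7 - (-7) = 0, not 1 — does not hold.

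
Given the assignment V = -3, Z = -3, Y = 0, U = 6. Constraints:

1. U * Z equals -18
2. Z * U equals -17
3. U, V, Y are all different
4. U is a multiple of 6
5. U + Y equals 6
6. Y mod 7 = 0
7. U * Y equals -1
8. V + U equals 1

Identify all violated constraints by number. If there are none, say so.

1. U * Z = 6 * (-3) = -18  ✔
2. Z * U = -3 * 6 = -18, not -17  ✘
3. values 6, -3, 0 are pairwise distinct  ✔
4. 6 / 6 = 1, so 6 divides 6  ✔
5. U + Y = 6 + 0 = 6  ✔
6. 0 mod 7 = 0  ✔
7. U * Y = 6 * 0 = 0, not -1  ✘
8. V + U = -3 + 6 = 3, not 1  ✘

Constraints 2, 7, 8 do not hold.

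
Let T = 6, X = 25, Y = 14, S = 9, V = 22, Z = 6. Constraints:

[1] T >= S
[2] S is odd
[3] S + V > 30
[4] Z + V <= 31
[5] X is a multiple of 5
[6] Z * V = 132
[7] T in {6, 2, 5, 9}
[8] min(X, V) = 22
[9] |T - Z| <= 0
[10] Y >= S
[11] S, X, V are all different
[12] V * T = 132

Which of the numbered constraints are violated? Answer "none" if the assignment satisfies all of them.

Constraint 1 does not hold.

[1] T = 6, S = 9; 6 < 9 (want ≥)  ✘
[2] S = 9 is odd  ✔
[3] S + V = 9 + 22 = 31; 31 > 30  ✔
[4] Z + V = 6 + 22 = 28; 28 ≤ 31  ✔
[5] 25 / 5 = 5, so 5 divides 25  ✔
[6] Z * V = 6 * 22 = 132  ✔
[7] T = 6 is in {6, 2, 5, 9}  ✔
[8] min(25, 22) = 22  ✔
[9] |6 - 6| = 0; 0 ≤ 0  ✔
[10] Y = 14, S = 9; 14 ≥ 9  ✔
[11] values 9, 25, 22 are pairwise distinct  ✔
[12] V * T = 22 * 6 = 132  ✔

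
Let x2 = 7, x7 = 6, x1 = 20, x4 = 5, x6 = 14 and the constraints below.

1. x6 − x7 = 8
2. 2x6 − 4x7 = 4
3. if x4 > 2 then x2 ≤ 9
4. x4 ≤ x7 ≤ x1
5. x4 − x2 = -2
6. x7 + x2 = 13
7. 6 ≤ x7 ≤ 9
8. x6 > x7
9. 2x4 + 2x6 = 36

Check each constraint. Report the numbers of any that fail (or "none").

1. x6 − x7 = 14 − 6 = 8 — holds.
2. 2x6 − 4x7 = 2(14) − 4(6) = 4 — holds.
3. x4 = 5 > 2, so we need x2 ≤ 9; x2 = 7 ≤ 9 — holds.
4. values 5 ≤ 6 ≤ 20 — holds.
5. x4 − x2 = 5 − 7 = -2 — holds.
6. x7 + x2 = 6 + 7 = 13 — holds.
7. x7 = 6 lies in [6, 9] — holds.
8. x6 = 14, x7 = 6; 14 > 6 — holds.
9. 2x4 + 2x6 = 2(5) + 2(14) = 38, not 36 — fails.

Violated: 9.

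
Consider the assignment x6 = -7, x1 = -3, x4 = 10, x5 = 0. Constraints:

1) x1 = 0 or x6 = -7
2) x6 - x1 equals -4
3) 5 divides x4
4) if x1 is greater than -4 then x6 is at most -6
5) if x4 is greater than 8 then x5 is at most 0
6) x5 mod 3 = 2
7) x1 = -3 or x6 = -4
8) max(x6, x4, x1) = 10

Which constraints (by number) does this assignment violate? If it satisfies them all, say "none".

1) x1 = -3 ≠ 0, but x6 = -7 = -7 (second disjunct)  ✔
2) x6 - x1 = -7 - (-3) = -4  ✔
3) 10 / 5 = 2, so 5 divides 10  ✔
4) x1 = -3 > -4, so we need x6 ≤ -6; x6 = -7 ≤ -6  ✔
5) x4 = 10 > 8, so we need x5 ≤ 0; x5 = 0 ≤ 0  ✔
6) 0 mod 3 = 0, not 2  ✘
7) x1 = -3 = -3 (first disjunct)  ✔
8) max(-7, 10, -3) = 10  ✔

The assignment fails constraint 6.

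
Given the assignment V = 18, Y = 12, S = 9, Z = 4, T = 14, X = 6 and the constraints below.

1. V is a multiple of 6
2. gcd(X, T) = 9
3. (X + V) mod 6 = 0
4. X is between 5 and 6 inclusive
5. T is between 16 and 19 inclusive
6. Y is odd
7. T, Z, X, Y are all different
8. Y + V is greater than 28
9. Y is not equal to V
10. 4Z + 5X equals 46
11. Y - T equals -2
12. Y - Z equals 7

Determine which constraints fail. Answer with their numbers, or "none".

1. 18 / 6 = 3, so 6 divides 18 — OK.
2. gcd(6, 14) = 2, not 9 — violated.
3. X + V = 24; 24 mod 6 = 0 — OK.
4. X = 6 lies in [5, 6] — OK.
5. T = 14 is outside [16, 19] — violated.
6. Y = 12 is even — violated.
7. values 14, 4, 6, 12 are pairwise distinct — OK.
8. Y + V = 12 + 18 = 30; 30 > 28 — OK.
9. Y = 12, V = 18; distinct — OK.
10. 4Z + 5X = 4(4) + 5(6) = 46 — OK.
11. Y - T = 12 - 14 = -2 — OK.
12. Y - Z = 12 - 4 = 8, not 7 — violated.

Constraints 2, 5, 6, and 12 do not hold.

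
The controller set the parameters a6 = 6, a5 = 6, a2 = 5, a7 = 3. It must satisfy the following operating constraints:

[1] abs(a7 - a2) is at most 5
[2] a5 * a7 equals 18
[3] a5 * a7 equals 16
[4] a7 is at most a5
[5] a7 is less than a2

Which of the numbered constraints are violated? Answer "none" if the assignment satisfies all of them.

Constraint 3 is violated.

[1] abs(3 - 5) = 2; 2 ≤ 5 — holds.
[2] a5 * a7 = 6 * 3 = 18 — holds.
[3] a5 * a7 = 6 * 3 = 18, not 16 — fails.
[4] a7 = 3, a5 = 6; 3 ≤ 6 — holds.
[5] a7 = 3, a2 = 5; 3 < 5 — holds.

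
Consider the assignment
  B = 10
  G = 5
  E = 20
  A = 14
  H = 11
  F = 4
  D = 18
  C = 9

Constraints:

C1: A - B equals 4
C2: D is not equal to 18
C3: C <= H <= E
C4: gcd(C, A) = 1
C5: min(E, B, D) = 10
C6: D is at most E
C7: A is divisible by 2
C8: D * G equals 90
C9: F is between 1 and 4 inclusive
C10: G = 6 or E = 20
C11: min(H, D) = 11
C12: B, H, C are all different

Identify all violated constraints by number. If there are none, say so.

C1: A - B = 14 - 10 = 4  true
C2: D = 18, but 18 is required to differ  false
C3: values 9 <= 11 <= 20  true
C4: gcd(9, 14) = 1  true
C5: min(20, 10, 18) = 10  true
C6: D = 18, E = 20; 18 ≤ 20  true
C7: 14 / 2 = 7, so 2 divides 14  true
C8: D * G = 18 * 5 = 90  true
C9: F = 4 lies in [1, 4]  true
C10: G = 5 ≠ 6, but E = 20 = 20 (second disjunct)  true
C11: min(11, 18) = 11  true
C12: values 10, 11, 9 are pairwise distinct  true

Constraint 2 does not hold.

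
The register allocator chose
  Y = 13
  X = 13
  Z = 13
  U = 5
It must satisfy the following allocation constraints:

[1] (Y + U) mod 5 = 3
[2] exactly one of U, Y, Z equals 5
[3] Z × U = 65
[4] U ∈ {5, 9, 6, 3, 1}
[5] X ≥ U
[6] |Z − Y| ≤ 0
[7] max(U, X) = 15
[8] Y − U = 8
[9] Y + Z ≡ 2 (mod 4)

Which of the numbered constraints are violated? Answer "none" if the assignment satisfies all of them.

Constraint 7 does not hold.

[1] Y + U = 18; 18 mod 5 = 3 — satisfied.
[2] U=5, Y=13, Z=13; 1 of them equals 5 — satisfied.
[3] Z × U = 13 × 5 = 65 — satisfied.
[4] U = 5 is in {5, 9, 6, 3, 1} — satisfied.
[5] X = 13, U = 5; 13 ≥ 5 — satisfied.
[6] |13 − 13| = 0; 0 ≤ 0 — satisfied.
[7] max(5, 13) = 13, not 15 — violated.
[8] Y − U = 13 − 5 = 8 — satisfied.
[9] Y + Z = 26; 26 mod 4 = 2 — satisfied.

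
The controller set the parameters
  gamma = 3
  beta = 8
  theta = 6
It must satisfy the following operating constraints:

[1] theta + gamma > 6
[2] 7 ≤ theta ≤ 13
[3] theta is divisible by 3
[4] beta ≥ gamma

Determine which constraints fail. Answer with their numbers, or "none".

[1] theta + gamma = 6 + 3 = 9; 9 > 6  true
[2] theta = 6 is outside [7, 13]  false
[3] 6 / 3 = 2, so 3 divides 6  true
[4] beta = 8, gamma = 3; 8 ≥ 3  true

No — constraint 2 is not satisfied.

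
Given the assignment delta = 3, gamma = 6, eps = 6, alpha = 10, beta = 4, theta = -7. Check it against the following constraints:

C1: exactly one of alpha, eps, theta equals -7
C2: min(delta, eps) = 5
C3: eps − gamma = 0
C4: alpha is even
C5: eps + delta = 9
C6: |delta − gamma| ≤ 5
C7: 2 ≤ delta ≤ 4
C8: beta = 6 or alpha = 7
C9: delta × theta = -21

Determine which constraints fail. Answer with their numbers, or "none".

No — constraints 2 and 8 are not satisfied.

C1: alpha=10, eps=6, theta=-7; 1 of them equals -7 — satisfied.
C2: min(3, 6) = 3, not 5 — violated.
C3: eps − gamma = 6 − 6 = 0 — satisfied.
C4: alpha = 10 is even — satisfied.
C5: eps + delta = 6 + 3 = 9 — satisfied.
C6: |3 − 6| = 3; 3 ≤ 5 — satisfied.
C7: delta = 3 lies in [2, 4] — satisfied.
C8: beta = 4 ≠ 6 and alpha = 10 ≠ 7; both disjuncts false — violated.
C9: delta × theta = 3 × (-7) = -21 — satisfied.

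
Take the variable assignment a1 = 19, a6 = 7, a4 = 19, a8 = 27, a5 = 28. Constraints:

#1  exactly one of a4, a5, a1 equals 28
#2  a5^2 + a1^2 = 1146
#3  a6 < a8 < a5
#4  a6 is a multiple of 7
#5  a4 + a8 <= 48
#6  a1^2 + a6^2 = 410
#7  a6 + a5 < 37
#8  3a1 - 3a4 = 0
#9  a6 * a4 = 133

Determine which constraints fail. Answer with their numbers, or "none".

#1 a4=19, a5=28, a1=19; 1 of them equals 28  OK
#2 a5^2 + a1^2 = 28^2 + 19^2 = 784 + 361 = 1145, not 1146  FAIL
#3 values 7 < 27 < 28  OK
#4 7 / 7 = 1, so 7 divides 7  OK
#5 a4 + a8 = 19 + 27 = 46; 46 ≤ 48  OK
#6 a1^2 + a6^2 = 19^2 + 7^2 = 361 + 49 = 410  OK
#7 a6 + a5 = 7 + 28 = 35; 35 < 37  OK
#8 3a1 - 3a4 = 3(19) - 3(19) = 0  OK
#9 a6 * a4 = 7 * 19 = 133  OK

No — constraint 2 is not satisfied.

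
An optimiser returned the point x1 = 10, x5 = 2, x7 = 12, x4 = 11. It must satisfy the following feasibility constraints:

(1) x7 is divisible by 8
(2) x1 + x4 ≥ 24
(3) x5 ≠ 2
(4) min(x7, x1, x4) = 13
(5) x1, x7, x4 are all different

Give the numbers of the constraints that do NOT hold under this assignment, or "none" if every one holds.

Violated: 1, 2, 3, and 4.

(1) 12 = 8×1 + 4, so 8 does not divide 12 — violated.
(2) x1 + x4 = 10 + 11 = 21; 21 < 24, bound 24 not met — violated.
(3) x5 = 2, but 2 is required to differ — violated.
(4) min(12, 10, 11) = 10, not 13 — violated.
(5) values 10, 12, 11 are pairwise distinct — satisfied.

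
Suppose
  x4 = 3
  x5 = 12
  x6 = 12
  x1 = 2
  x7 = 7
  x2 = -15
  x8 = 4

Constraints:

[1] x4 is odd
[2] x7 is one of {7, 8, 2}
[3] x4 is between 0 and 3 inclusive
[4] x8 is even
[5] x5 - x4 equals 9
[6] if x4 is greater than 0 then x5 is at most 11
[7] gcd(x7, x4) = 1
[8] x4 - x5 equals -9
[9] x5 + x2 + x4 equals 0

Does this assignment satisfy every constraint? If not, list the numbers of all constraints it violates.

[1] x4 = 3 is odd — holds.
[2] x7 = 7 is in {7, 8, 2} — holds.
[3] x4 = 3 lies in [0, 3] — holds.
[4] x8 = 4 is even — holds.
[5] x5 - x4 = 12 - 3 = 9 — holds.
[6] x4 = 3 > 0, so we need x5 ≤ 11; but x5 = 12 > 11 — does not hold.
[7] gcd(7, 3) = 1 — holds.
[8] x4 - x5 = 3 - 12 = -9 — holds.
[9] x5 + x2 + x4 = 12 + (-15) + 3 = 0 — holds.

Constraint 6 does not hold.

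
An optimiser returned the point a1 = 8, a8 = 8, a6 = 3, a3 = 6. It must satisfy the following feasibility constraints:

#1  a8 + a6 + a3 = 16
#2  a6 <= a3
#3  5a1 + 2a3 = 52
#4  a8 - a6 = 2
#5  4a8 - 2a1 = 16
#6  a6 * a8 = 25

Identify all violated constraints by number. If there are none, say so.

#1 a8 + a6 + a3 = 8 + 3 + 6 = 17, not 16 — fails.
#2 a6 = 3, a3 = 6; 3 ≤ 6 — holds.
#3 5a1 + 2a3 = 5(8) + 2(6) = 52 — holds.
#4 a8 - a6 = 8 - 3 = 5, not 2 — fails.
#5 4a8 - 2a1 = 4(8) - 2(8) = 16 — holds.
#6 a6 * a8 = 3 * 8 = 24, not 25 — fails.

Constraints 1, 4, and 6 are violated.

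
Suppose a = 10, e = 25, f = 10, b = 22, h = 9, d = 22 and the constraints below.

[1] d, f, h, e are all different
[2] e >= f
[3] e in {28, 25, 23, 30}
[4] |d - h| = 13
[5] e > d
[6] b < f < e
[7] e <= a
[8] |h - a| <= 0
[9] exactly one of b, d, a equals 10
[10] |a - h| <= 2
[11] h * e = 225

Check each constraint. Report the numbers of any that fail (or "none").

Constraints 6, 7, and 8 are violated.

[1] values 22, 10, 9, 25 are pairwise distinct — OK.
[2] e = 25, f = 10; 25 ≥ 10 — OK.
[3] e = 25 is in {28, 25, 23, 30} — OK.
[4] |22 - 9| = 13 — OK.
[5] e = 25, d = 22; 25 > 22 — OK.
[6] values 22, 10, 25; b = 22 is not < f = 10 — violated.
[7] e = 25, a = 10; 25 > 10 (want ≤) — violated.
[8] |9 - 10| = 1; 1 > 0, exceeds bound 0 — violated.
[9] b=22, d=22, a=10; 1 of them equals 10 — OK.
[10] |10 - 9| = 1; 1 ≤ 2 — OK.
[11] h * e = 9 * 25 = 225 — OK.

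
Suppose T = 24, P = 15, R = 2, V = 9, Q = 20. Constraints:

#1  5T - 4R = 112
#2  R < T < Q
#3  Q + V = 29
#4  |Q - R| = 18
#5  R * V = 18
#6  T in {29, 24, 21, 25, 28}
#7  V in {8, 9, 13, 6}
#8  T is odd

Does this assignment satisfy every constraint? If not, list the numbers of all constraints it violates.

Constraints 2 and 8 do not hold.

#1 5T - 4R = 5(24) - 4(2) = 112 — satisfied.
#2 values 2, 24, 20; T = 24 is not < Q = 20 — violated.
#3 Q + V = 20 + 9 = 29 — satisfied.
#4 |20 - 2| = 18 — satisfied.
#5 R * V = 2 * 9 = 18 — satisfied.
#6 T = 24 is in {29, 24, 21, 25, 28} — satisfied.
#7 V = 9 is in {8, 9, 13, 6} — satisfied.
#8 T = 24 is even — violated.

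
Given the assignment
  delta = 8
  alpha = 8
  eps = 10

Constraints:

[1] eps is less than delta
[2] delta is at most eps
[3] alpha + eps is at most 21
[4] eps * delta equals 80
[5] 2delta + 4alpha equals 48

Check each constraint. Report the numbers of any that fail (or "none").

Violated: 1.

[1] eps = 10, delta = 8; 10 ≥ 8 (want <) — does not hold.
[2] delta = 8, eps = 10; 8 ≤ 10 — holds.
[3] alpha + eps = 8 + 10 = 18; 18 ≤ 21 — holds.
[4] eps * delta = 10 * 8 = 80 — holds.
[5] 2delta + 4alpha = 2(8) + 4(8) = 48 — holds.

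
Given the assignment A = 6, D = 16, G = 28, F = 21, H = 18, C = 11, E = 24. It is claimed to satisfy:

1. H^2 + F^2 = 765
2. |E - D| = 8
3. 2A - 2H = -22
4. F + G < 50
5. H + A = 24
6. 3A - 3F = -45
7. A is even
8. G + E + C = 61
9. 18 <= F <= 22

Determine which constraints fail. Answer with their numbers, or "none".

Constraints 3 and 8 are violated.

1. H^2 + F^2 = 18^2 + 21^2 = 324 + 441 = 765  yes
2. |24 - 16| = 8  yes
3. 2A - 2H = 2(6) - 2(18) = -24, not -22  no
4. F + G = 21 + 28 = 49; 49 < 50  yes
5. H + A = 18 + 6 = 24  yes
6. 3A - 3F = 3(6) - 3(21) = -45  yes
7. A = 6 is even  yes
8. G + E + C = 28 + 24 + 11 = 63, not 61  no
9. F = 21 lies in [18, 22]  yes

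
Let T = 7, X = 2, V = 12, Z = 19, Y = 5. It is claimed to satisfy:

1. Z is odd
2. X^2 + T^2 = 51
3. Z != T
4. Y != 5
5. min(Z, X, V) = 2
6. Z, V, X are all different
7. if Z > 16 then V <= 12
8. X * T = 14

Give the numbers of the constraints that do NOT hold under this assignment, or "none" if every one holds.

1. Z = 19 is odd — holds.
2. X^2 + T^2 = 2^2 + 7^2 = 4 + 49 = 53, not 51 — does not hold.
3. Z = 19, T = 7; distinct — holds.
4. Y = 5, but 5 is required to differ — does not hold.
5. min(19, 2, 12) = 2 — holds.
6. values 19, 12, 2 are pairwise distinct — holds.
7. Z = 19 > 16, so we need V ≤ 12; V = 12 ≤ 12 — holds.
8. X * T = 2 * 7 = 14 — holds.

The assignment fails constraints 2, 4.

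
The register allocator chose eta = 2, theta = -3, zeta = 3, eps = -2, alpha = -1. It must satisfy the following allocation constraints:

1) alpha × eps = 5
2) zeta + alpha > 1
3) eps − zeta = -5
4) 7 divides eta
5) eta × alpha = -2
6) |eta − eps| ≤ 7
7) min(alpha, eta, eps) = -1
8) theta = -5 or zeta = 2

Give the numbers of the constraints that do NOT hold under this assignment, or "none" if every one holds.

Violated: 1, 4, 7, 8.

1) alpha × eps = -1 × (-2) = 2, not 5  fails
2) zeta + alpha = 3 + (-1) = 2; 2 > 1  holds
3) eps − zeta = -2 − 3 = -5  holds
4) 2 = 7×0 + 2, so 7 does not divide 2  fails
5) eta × alpha = 2 × (-1) = -2  holds
6) |2 − (-2)| = 4; 4 ≤ 7  holds
7) min(-1, 2, -2) = -2, not -1  fails
8) theta = -3 ≠ -5 and zeta = 3 ≠ 2; both disjuncts false  fails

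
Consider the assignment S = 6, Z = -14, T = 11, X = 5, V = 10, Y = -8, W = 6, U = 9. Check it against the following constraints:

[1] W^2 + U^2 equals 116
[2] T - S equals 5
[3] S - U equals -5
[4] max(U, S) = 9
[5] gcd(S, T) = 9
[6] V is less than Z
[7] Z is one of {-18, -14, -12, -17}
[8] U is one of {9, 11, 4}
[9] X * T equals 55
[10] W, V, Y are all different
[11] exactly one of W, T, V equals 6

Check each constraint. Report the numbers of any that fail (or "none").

Constraints 1, 3, 5, 6 are violated.

[1] W^2 + U^2 = 6^2 + 9^2 = 36 + 81 = 117, not 116 — does not hold.
[2] T - S = 11 - 6 = 5 — holds.
[3] S - U = 6 - 9 = -3, not -5 — does not hold.
[4] max(9, 6) = 9 — holds.
[5] gcd(6, 11) = 1, not 9 — does not hold.
[6] V = 10, Z = -14; 10 ≥ -14 (want <) — does not hold.
[7] Z = -14 is in {-18, -14, -12, -17} — holds.
[8] U = 9 is in {9, 11, 4} — holds.
[9] X * T = 5 * 11 = 55 — holds.
[10] values 6, 10, -8 are pairwise distinct — holds.
[11] W=6, T=11, V=10; 1 of them equals 6 — holds.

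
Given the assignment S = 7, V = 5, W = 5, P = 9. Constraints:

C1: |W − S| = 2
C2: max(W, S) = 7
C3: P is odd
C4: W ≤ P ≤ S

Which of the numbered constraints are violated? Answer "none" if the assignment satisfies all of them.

No — constraint 4 is not satisfied.

C1: |5 − 7| = 2  holds
C2: max(5, 7) = 7  holds
C3: P = 9 is odd  holds
C4: values 5, 9, 7; P = 9 is not ≤ S = 7  fails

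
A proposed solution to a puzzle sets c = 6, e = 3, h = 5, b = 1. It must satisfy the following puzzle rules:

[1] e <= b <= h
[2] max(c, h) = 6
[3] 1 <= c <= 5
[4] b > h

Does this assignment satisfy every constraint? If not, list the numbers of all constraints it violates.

[1] values 3, 1, 5; e = 3 is not <= b = 1  FAIL
[2] max(6, 5) = 6  OK
[3] c = 6 is outside [1, 5]  FAIL
[4] b = 1, h = 5; 1 ≤ 5 (want >)  FAIL

The assignment fails constraints 1, 3, and 4.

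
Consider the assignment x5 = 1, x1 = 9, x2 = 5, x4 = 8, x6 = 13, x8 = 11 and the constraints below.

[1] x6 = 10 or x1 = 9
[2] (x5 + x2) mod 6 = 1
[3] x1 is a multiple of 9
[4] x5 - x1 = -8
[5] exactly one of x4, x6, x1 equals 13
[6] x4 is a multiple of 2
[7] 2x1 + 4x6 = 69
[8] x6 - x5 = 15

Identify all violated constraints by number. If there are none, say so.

Constraints 2, 7, and 8 do not hold.

[1] x6 = 13 ≠ 10, but x1 = 9 = 9 (second disjunct)  holds
[2] x5 + x2 = 6; 6 mod 6 = 0, not 1  fails
[3] 9 / 9 = 1, so 9 divides 9  holds
[4] x5 - x1 = 1 - 9 = -8  holds
[5] x4=8, x6=13, x1=9; 1 of them equals 13  holds
[6] 8 / 2 = 4, so 2 divides 8  holds
[7] 2x1 + 4x6 = 2(9) + 4(13) = 70, not 69  fails
[8] x6 - x5 = 13 - 1 = 12, not 15  fails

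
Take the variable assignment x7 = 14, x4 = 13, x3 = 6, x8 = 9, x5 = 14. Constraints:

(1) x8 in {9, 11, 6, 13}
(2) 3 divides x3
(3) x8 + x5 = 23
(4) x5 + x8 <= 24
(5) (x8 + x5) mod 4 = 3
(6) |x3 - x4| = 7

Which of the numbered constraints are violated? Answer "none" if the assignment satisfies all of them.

(1) x8 = 9 is in {9, 11, 6, 13} — holds.
(2) 6 / 3 = 2, so 3 divides 6 — holds.
(3) x8 + x5 = 9 + 14 = 23 — holds.
(4) x5 + x8 = 14 + 9 = 23; 23 ≤ 24 — holds.
(5) x8 + x5 = 23; 23 mod 4 = 3 — holds.
(6) |6 - 13| = 7 — holds.

No violations.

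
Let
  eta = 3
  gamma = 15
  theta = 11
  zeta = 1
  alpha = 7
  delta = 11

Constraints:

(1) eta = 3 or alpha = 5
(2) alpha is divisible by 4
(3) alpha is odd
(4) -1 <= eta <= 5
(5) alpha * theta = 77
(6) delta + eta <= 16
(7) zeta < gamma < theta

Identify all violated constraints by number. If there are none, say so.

Constraints 2, 7 do not hold.

(1) eta = 3 = 3 (first disjunct) — holds.
(2) 7 = 4*1 + 3, so 4 does not divide 7 — fails.
(3) alpha = 7 is odd — holds.
(4) eta = 3 lies in [-1, 5] — holds.
(5) alpha * theta = 7 * 11 = 77 — holds.
(6) delta + eta = 11 + 3 = 14; 14 ≤ 16 — holds.
(7) values 1, 15, 11; gamma = 15 is not < theta = 11 — fails.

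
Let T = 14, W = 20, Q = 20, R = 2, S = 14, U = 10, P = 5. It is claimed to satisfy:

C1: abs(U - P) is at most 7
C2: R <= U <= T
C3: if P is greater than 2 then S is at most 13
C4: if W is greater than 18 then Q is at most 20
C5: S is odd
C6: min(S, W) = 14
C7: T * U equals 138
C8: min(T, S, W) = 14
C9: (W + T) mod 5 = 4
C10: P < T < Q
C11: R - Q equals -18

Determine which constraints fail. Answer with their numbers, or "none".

Constraints 3, 5, 7 are violated.

C1: abs(10 - 5) = 5; 5 ≤ 7 — holds.
C2: values 2 <= 10 <= 14 — holds.
C3: P = 5 > 2, so we need S ≤ 13; but S = 14 > 13 — fails.
C4: W = 20 > 18, so we need Q ≤ 20; Q = 20 ≤ 20 — holds.
C5: S = 14 is even — fails.
C6: min(14, 20) = 14 — holds.
C7: T * U = 14 * 10 = 140, not 138 — fails.
C8: min(14, 14, 20) = 14 — holds.
C9: W + T = 34; 34 mod 5 = 4 — holds.
C10: values 5 < 14 < 20 — holds.
C11: R - Q = 2 - 20 = -18 — holds.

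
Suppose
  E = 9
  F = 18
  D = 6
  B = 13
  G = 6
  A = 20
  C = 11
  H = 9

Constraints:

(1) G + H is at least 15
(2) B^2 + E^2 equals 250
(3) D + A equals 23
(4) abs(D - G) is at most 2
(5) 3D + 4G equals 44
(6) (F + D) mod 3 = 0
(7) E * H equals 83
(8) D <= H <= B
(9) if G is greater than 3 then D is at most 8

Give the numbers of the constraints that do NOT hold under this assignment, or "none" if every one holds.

(1) G + H = 6 + 9 = 15; 15 ≥ 15  ✔
(2) B^2 + E^2 = 13^2 + 9^2 = 169 + 81 = 250  ✔
(3) D + A = 6 + 20 = 26, not 23  ✘
(4) abs(6 - 6) = 0; 0 ≤ 2  ✔
(5) 3D + 4G = 3(6) + 4(6) = 42, not 44  ✘
(6) F + D = 24; 24 mod 3 = 0  ✔
(7) E * H = 9 * 9 = 81, not 83  ✘
(8) values 6 <= 9 <= 13  ✔
(9) G = 6 > 3, so we need D ≤ 8; D = 6 ≤ 8  ✔

Constraints 3, 5, 7 do not hold.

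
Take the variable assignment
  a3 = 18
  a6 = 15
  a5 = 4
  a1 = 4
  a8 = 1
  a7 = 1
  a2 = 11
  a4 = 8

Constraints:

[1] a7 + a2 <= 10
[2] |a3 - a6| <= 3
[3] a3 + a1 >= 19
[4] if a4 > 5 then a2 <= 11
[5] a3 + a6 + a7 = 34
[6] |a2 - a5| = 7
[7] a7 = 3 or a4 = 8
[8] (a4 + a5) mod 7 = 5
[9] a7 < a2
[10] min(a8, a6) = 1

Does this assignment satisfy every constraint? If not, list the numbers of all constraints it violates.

No — constraint 1 is not satisfied.

[1] a7 + a2 = 1 + 11 = 12; 12 > 10, bound 10 not met  FAIL
[2] |18 - 15| = 3; 3 ≤ 3  OK
[3] a3 + a1 = 18 + 4 = 22; 22 ≥ 19  OK
[4] a4 = 8 > 5, so we need a2 ≤ 11; a2 = 11 ≤ 11  OK
[5] a3 + a6 + a7 = 18 + 15 + 1 = 34  OK
[6] |11 - 4| = 7  OK
[7] a7 = 1 ≠ 3, but a4 = 8 = 8 (second disjunct)  OK
[8] a4 + a5 = 12; 12 mod 7 = 5  OK
[9] a7 = 1, a2 = 11; 1 < 11  OK
[10] min(1, 15) = 1  OK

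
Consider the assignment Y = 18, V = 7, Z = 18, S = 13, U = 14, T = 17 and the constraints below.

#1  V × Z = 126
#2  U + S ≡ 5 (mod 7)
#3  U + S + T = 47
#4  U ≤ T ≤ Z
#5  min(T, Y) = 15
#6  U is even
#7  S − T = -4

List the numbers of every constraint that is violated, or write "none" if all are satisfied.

#1 V × Z = 7 × 18 = 126  true
#2 U + S = 27; 27 mod 7 = 6, not 5  false
#3 U + S + T = 14 + 13 + 17 = 44, not 47  false
#4 values 14 ≤ 17 ≤ 18  true
#5 min(17, 18) = 17, not 15  false
#6 U = 14 is even  true
#7 S − T = 13 − 17 = -4  true

No — constraints 2, 3, and 5 are not satisfied.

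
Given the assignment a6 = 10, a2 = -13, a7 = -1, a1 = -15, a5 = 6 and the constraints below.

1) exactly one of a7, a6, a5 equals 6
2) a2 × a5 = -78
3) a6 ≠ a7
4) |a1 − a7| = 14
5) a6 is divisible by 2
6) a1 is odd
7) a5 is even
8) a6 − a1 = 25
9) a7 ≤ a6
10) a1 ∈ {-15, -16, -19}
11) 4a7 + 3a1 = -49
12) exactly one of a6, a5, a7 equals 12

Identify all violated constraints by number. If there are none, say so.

1) a7=-1, a6=10, a5=6; 1 of them equals 6  yes
2) a2 × a5 = -13 × 6 = -78  yes
3) a6 = 10, a7 = -1; distinct  yes
4) |-15 − (-1)| = 14  yes
5) 10 / 2 = 5, so 2 divides 10  yes
6) a1 = -15 is odd  yes
7) a5 = 6 is even  yes
8) a6 − a1 = 10 − (-15) = 25  yes
9) a7 = -1, a6 = 10; -1 ≤ 10  yes
10) a1 = -15 is in {-15, -16, -19}  yes
11) 4a7 + 3a1 = 4(-1) + 3(-15) = -49  yes
12) a6=10, a5=6, a7=-1; 0 of them equal 12, not exactly one  no

Violated: 12.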